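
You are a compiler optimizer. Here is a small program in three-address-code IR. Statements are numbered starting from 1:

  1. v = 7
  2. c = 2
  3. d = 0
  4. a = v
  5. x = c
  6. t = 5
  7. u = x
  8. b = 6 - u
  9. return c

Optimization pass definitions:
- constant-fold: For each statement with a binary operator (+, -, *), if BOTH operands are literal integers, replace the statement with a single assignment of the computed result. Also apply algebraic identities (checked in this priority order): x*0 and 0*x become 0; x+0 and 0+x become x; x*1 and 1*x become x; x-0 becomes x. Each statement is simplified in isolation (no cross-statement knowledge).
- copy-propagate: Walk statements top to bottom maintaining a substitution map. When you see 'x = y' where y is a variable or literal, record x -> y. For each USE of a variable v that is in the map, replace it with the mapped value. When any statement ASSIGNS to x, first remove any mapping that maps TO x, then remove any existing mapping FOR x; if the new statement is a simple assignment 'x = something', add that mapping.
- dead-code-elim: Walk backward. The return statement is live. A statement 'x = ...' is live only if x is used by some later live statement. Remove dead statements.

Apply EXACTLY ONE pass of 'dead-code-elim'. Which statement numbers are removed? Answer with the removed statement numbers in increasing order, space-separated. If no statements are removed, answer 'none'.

Answer: 1 3 4 5 6 7 8

Derivation:
Backward liveness scan:
Stmt 1 'v = 7': DEAD (v not in live set [])
Stmt 2 'c = 2': KEEP (c is live); live-in = []
Stmt 3 'd = 0': DEAD (d not in live set ['c'])
Stmt 4 'a = v': DEAD (a not in live set ['c'])
Stmt 5 'x = c': DEAD (x not in live set ['c'])
Stmt 6 't = 5': DEAD (t not in live set ['c'])
Stmt 7 'u = x': DEAD (u not in live set ['c'])
Stmt 8 'b = 6 - u': DEAD (b not in live set ['c'])
Stmt 9 'return c': KEEP (return); live-in = ['c']
Removed statement numbers: [1, 3, 4, 5, 6, 7, 8]
Surviving IR:
  c = 2
  return c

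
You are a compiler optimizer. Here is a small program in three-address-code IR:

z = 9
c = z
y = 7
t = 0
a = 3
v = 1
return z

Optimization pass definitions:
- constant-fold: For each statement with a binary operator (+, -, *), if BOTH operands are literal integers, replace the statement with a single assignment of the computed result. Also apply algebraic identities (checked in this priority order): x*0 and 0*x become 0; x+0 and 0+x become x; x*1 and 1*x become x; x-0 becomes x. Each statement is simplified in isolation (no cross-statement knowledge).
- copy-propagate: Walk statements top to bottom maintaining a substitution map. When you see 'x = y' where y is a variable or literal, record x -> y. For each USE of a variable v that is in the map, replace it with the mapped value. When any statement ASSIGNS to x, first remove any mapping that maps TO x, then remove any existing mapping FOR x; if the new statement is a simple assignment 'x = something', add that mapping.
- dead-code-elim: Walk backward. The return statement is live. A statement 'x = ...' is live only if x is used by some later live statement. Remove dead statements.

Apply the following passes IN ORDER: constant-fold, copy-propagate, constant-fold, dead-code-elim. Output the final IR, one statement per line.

Initial IR:
  z = 9
  c = z
  y = 7
  t = 0
  a = 3
  v = 1
  return z
After constant-fold (7 stmts):
  z = 9
  c = z
  y = 7
  t = 0
  a = 3
  v = 1
  return z
After copy-propagate (7 stmts):
  z = 9
  c = 9
  y = 7
  t = 0
  a = 3
  v = 1
  return 9
After constant-fold (7 stmts):
  z = 9
  c = 9
  y = 7
  t = 0
  a = 3
  v = 1
  return 9
After dead-code-elim (1 stmts):
  return 9

Answer: return 9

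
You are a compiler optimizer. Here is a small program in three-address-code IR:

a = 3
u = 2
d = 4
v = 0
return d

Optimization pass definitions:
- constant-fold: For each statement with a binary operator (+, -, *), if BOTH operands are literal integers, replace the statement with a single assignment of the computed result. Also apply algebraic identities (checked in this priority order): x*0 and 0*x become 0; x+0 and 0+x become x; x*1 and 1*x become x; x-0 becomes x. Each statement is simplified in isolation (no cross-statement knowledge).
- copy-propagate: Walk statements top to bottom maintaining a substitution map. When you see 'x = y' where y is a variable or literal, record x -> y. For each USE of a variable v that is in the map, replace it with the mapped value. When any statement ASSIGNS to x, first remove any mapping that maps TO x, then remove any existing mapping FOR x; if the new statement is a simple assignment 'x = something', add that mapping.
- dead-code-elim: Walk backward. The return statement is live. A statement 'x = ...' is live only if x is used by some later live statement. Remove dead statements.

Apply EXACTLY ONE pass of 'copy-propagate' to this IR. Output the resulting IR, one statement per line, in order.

Answer: a = 3
u = 2
d = 4
v = 0
return 4

Derivation:
Applying copy-propagate statement-by-statement:
  [1] a = 3  (unchanged)
  [2] u = 2  (unchanged)
  [3] d = 4  (unchanged)
  [4] v = 0  (unchanged)
  [5] return d  -> return 4
Result (5 stmts):
  a = 3
  u = 2
  d = 4
  v = 0
  return 4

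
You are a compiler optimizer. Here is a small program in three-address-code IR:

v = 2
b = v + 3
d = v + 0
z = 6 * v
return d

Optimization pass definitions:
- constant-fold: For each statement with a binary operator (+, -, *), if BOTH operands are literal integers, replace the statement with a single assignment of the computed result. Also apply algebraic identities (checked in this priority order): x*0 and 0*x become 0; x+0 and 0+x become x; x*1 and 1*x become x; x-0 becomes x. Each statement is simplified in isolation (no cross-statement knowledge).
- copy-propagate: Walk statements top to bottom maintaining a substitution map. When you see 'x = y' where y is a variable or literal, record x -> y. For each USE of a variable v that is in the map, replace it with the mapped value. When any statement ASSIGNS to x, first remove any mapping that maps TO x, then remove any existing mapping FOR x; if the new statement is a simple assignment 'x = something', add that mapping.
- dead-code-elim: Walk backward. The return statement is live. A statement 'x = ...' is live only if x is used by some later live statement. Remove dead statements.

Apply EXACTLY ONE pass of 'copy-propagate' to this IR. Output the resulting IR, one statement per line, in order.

Applying copy-propagate statement-by-statement:
  [1] v = 2  (unchanged)
  [2] b = v + 3  -> b = 2 + 3
  [3] d = v + 0  -> d = 2 + 0
  [4] z = 6 * v  -> z = 6 * 2
  [5] return d  (unchanged)
Result (5 stmts):
  v = 2
  b = 2 + 3
  d = 2 + 0
  z = 6 * 2
  return d

Answer: v = 2
b = 2 + 3
d = 2 + 0
z = 6 * 2
return d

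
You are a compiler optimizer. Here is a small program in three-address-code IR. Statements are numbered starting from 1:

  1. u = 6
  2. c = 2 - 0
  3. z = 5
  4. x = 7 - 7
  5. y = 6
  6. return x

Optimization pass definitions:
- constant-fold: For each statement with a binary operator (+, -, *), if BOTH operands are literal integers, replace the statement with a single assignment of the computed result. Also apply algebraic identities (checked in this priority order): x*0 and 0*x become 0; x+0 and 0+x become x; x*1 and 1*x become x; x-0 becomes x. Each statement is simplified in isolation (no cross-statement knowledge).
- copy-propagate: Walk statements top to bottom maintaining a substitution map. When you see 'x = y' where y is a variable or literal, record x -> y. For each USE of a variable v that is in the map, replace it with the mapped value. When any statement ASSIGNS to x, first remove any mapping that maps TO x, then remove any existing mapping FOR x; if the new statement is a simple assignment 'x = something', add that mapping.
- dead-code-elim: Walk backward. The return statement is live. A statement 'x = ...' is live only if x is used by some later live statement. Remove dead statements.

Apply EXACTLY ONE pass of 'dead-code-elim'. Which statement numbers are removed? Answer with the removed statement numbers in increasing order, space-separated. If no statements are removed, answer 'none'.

Answer: 1 2 3 5

Derivation:
Backward liveness scan:
Stmt 1 'u = 6': DEAD (u not in live set [])
Stmt 2 'c = 2 - 0': DEAD (c not in live set [])
Stmt 3 'z = 5': DEAD (z not in live set [])
Stmt 4 'x = 7 - 7': KEEP (x is live); live-in = []
Stmt 5 'y = 6': DEAD (y not in live set ['x'])
Stmt 6 'return x': KEEP (return); live-in = ['x']
Removed statement numbers: [1, 2, 3, 5]
Surviving IR:
  x = 7 - 7
  return x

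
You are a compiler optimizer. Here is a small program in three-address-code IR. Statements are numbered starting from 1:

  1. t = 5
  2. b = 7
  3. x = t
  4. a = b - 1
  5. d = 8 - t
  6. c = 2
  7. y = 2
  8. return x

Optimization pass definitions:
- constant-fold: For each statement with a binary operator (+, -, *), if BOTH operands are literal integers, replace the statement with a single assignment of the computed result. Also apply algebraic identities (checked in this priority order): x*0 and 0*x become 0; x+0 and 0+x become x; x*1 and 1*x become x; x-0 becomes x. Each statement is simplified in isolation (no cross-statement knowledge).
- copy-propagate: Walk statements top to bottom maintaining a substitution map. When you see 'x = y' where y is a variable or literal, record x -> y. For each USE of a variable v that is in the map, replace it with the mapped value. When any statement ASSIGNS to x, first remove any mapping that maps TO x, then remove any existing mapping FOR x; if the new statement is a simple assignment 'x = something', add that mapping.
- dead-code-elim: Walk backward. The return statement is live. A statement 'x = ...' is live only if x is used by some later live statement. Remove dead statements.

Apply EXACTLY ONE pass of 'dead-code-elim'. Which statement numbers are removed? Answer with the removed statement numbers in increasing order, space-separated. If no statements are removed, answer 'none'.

Backward liveness scan:
Stmt 1 't = 5': KEEP (t is live); live-in = []
Stmt 2 'b = 7': DEAD (b not in live set ['t'])
Stmt 3 'x = t': KEEP (x is live); live-in = ['t']
Stmt 4 'a = b - 1': DEAD (a not in live set ['x'])
Stmt 5 'd = 8 - t': DEAD (d not in live set ['x'])
Stmt 6 'c = 2': DEAD (c not in live set ['x'])
Stmt 7 'y = 2': DEAD (y not in live set ['x'])
Stmt 8 'return x': KEEP (return); live-in = ['x']
Removed statement numbers: [2, 4, 5, 6, 7]
Surviving IR:
  t = 5
  x = t
  return x

Answer: 2 4 5 6 7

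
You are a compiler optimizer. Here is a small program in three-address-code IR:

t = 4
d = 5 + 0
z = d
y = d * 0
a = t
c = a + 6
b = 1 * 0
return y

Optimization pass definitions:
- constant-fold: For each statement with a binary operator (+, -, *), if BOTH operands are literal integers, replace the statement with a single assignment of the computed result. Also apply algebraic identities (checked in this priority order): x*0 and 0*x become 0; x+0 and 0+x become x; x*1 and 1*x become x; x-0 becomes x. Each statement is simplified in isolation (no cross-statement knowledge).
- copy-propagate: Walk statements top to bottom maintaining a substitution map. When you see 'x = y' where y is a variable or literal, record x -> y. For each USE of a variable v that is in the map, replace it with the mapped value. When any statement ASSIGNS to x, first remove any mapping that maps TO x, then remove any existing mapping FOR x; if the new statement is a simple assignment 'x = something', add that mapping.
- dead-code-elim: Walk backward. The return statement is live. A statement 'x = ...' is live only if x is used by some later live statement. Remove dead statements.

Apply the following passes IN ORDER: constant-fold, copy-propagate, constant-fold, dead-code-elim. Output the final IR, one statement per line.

Initial IR:
  t = 4
  d = 5 + 0
  z = d
  y = d * 0
  a = t
  c = a + 6
  b = 1 * 0
  return y
After constant-fold (8 stmts):
  t = 4
  d = 5
  z = d
  y = 0
  a = t
  c = a + 6
  b = 0
  return y
After copy-propagate (8 stmts):
  t = 4
  d = 5
  z = 5
  y = 0
  a = 4
  c = 4 + 6
  b = 0
  return 0
After constant-fold (8 stmts):
  t = 4
  d = 5
  z = 5
  y = 0
  a = 4
  c = 10
  b = 0
  return 0
After dead-code-elim (1 stmts):
  return 0

Answer: return 0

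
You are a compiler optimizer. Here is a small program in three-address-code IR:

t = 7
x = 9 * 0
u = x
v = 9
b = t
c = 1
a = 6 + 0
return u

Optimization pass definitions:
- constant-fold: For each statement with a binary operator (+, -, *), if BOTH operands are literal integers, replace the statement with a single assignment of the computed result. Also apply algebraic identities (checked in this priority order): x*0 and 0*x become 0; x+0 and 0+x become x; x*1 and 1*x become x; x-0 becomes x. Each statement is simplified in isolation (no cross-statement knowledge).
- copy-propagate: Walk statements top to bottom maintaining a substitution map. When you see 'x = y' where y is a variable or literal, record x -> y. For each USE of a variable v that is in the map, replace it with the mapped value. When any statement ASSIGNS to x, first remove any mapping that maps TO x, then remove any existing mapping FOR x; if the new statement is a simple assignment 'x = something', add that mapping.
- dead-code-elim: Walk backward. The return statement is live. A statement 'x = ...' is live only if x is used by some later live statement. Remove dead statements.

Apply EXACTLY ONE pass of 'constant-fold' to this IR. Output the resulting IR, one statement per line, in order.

Applying constant-fold statement-by-statement:
  [1] t = 7  (unchanged)
  [2] x = 9 * 0  -> x = 0
  [3] u = x  (unchanged)
  [4] v = 9  (unchanged)
  [5] b = t  (unchanged)
  [6] c = 1  (unchanged)
  [7] a = 6 + 0  -> a = 6
  [8] return u  (unchanged)
Result (8 stmts):
  t = 7
  x = 0
  u = x
  v = 9
  b = t
  c = 1
  a = 6
  return u

Answer: t = 7
x = 0
u = x
v = 9
b = t
c = 1
a = 6
return u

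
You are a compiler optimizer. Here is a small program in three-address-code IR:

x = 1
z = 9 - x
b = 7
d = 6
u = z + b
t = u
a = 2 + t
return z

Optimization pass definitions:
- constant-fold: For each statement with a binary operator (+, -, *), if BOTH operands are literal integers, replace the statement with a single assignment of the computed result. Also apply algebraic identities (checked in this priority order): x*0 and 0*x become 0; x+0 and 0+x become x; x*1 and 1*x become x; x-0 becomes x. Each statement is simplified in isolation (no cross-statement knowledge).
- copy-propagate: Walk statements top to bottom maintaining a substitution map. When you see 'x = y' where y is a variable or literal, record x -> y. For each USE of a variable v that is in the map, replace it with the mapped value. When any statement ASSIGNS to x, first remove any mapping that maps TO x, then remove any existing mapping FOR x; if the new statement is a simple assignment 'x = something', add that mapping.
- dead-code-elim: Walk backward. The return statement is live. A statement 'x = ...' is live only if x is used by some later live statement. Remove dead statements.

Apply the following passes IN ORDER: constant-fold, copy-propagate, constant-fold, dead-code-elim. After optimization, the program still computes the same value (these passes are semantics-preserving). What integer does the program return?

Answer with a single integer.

Answer: 8

Derivation:
Initial IR:
  x = 1
  z = 9 - x
  b = 7
  d = 6
  u = z + b
  t = u
  a = 2 + t
  return z
After constant-fold (8 stmts):
  x = 1
  z = 9 - x
  b = 7
  d = 6
  u = z + b
  t = u
  a = 2 + t
  return z
After copy-propagate (8 stmts):
  x = 1
  z = 9 - 1
  b = 7
  d = 6
  u = z + 7
  t = u
  a = 2 + u
  return z
After constant-fold (8 stmts):
  x = 1
  z = 8
  b = 7
  d = 6
  u = z + 7
  t = u
  a = 2 + u
  return z
After dead-code-elim (2 stmts):
  z = 8
  return z
Evaluate:
  x = 1  =>  x = 1
  z = 9 - x  =>  z = 8
  b = 7  =>  b = 7
  d = 6  =>  d = 6
  u = z + b  =>  u = 15
  t = u  =>  t = 15
  a = 2 + t  =>  a = 17
  return z = 8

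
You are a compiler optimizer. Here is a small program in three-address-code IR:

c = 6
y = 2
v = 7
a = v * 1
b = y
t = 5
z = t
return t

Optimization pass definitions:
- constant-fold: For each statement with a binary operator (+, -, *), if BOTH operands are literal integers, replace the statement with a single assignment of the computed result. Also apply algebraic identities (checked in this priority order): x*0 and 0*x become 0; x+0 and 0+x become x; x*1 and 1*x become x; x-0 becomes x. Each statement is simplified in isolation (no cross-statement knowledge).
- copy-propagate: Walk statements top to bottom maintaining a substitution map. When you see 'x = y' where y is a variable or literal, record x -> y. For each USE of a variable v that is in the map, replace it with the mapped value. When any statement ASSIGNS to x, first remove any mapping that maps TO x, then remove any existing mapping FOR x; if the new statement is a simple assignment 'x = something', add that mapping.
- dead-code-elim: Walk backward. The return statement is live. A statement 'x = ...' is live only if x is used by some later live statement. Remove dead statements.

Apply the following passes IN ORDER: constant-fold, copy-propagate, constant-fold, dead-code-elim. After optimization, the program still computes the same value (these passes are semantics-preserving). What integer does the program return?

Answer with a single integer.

Answer: 5

Derivation:
Initial IR:
  c = 6
  y = 2
  v = 7
  a = v * 1
  b = y
  t = 5
  z = t
  return t
After constant-fold (8 stmts):
  c = 6
  y = 2
  v = 7
  a = v
  b = y
  t = 5
  z = t
  return t
After copy-propagate (8 stmts):
  c = 6
  y = 2
  v = 7
  a = 7
  b = 2
  t = 5
  z = 5
  return 5
After constant-fold (8 stmts):
  c = 6
  y = 2
  v = 7
  a = 7
  b = 2
  t = 5
  z = 5
  return 5
After dead-code-elim (1 stmts):
  return 5
Evaluate:
  c = 6  =>  c = 6
  y = 2  =>  y = 2
  v = 7  =>  v = 7
  a = v * 1  =>  a = 7
  b = y  =>  b = 2
  t = 5  =>  t = 5
  z = t  =>  z = 5
  return t = 5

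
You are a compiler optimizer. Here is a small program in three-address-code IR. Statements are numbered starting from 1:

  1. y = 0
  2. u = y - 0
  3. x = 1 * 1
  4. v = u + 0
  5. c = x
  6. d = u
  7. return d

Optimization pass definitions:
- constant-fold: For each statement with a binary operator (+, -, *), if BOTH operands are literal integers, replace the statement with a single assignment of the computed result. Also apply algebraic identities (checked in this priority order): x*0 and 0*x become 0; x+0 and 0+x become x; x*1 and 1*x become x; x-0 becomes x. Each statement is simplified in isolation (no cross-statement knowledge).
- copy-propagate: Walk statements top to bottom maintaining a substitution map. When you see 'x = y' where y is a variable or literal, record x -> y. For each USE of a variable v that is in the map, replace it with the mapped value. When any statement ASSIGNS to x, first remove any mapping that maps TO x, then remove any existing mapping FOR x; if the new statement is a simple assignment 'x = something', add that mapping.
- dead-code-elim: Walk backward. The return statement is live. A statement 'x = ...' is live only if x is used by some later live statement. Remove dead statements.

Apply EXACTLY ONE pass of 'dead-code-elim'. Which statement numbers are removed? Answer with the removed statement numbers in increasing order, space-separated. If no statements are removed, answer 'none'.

Answer: 3 4 5

Derivation:
Backward liveness scan:
Stmt 1 'y = 0': KEEP (y is live); live-in = []
Stmt 2 'u = y - 0': KEEP (u is live); live-in = ['y']
Stmt 3 'x = 1 * 1': DEAD (x not in live set ['u'])
Stmt 4 'v = u + 0': DEAD (v not in live set ['u'])
Stmt 5 'c = x': DEAD (c not in live set ['u'])
Stmt 6 'd = u': KEEP (d is live); live-in = ['u']
Stmt 7 'return d': KEEP (return); live-in = ['d']
Removed statement numbers: [3, 4, 5]
Surviving IR:
  y = 0
  u = y - 0
  d = u
  return d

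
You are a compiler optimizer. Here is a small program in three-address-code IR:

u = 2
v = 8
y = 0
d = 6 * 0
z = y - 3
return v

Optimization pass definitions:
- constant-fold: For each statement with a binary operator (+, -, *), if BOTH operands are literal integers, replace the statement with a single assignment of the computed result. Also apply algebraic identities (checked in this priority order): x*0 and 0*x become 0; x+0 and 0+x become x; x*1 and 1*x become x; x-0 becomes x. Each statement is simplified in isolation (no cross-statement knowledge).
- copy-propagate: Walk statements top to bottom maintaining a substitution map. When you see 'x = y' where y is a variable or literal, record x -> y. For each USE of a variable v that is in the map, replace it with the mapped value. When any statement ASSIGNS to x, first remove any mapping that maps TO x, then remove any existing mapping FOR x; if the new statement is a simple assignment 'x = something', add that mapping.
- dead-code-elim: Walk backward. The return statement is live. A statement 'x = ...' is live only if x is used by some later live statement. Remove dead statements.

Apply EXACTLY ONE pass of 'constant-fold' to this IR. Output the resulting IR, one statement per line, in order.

Answer: u = 2
v = 8
y = 0
d = 0
z = y - 3
return v

Derivation:
Applying constant-fold statement-by-statement:
  [1] u = 2  (unchanged)
  [2] v = 8  (unchanged)
  [3] y = 0  (unchanged)
  [4] d = 6 * 0  -> d = 0
  [5] z = y - 3  (unchanged)
  [6] return v  (unchanged)
Result (6 stmts):
  u = 2
  v = 8
  y = 0
  d = 0
  z = y - 3
  return v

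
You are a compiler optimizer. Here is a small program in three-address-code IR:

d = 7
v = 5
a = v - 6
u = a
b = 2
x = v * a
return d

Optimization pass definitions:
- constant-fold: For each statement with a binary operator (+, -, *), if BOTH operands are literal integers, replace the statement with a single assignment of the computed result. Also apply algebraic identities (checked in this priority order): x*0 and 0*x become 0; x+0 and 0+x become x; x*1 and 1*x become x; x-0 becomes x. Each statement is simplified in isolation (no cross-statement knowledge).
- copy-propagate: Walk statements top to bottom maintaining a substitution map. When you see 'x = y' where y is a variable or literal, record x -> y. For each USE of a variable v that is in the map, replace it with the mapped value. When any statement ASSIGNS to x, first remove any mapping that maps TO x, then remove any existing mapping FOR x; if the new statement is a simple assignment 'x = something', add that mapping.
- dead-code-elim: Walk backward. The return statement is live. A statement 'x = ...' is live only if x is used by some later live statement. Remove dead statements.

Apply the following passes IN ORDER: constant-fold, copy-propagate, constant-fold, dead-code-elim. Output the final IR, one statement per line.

Initial IR:
  d = 7
  v = 5
  a = v - 6
  u = a
  b = 2
  x = v * a
  return d
After constant-fold (7 stmts):
  d = 7
  v = 5
  a = v - 6
  u = a
  b = 2
  x = v * a
  return d
After copy-propagate (7 stmts):
  d = 7
  v = 5
  a = 5 - 6
  u = a
  b = 2
  x = 5 * a
  return 7
After constant-fold (7 stmts):
  d = 7
  v = 5
  a = -1
  u = a
  b = 2
  x = 5 * a
  return 7
After dead-code-elim (1 stmts):
  return 7

Answer: return 7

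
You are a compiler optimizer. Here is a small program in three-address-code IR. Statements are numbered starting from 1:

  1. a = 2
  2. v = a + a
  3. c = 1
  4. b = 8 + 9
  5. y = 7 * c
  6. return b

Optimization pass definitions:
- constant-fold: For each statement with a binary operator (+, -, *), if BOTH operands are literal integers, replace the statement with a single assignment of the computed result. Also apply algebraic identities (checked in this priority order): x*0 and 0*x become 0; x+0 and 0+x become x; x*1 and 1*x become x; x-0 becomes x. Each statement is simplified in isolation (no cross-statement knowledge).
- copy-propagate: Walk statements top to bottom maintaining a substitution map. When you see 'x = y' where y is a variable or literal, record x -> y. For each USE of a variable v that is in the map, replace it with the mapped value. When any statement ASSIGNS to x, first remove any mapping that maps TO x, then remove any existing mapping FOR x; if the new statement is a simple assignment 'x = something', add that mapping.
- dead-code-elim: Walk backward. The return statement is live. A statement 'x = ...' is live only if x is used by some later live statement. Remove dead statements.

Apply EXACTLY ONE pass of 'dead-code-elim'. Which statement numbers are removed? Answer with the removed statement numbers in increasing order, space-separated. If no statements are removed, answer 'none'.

Answer: 1 2 3 5

Derivation:
Backward liveness scan:
Stmt 1 'a = 2': DEAD (a not in live set [])
Stmt 2 'v = a + a': DEAD (v not in live set [])
Stmt 3 'c = 1': DEAD (c not in live set [])
Stmt 4 'b = 8 + 9': KEEP (b is live); live-in = []
Stmt 5 'y = 7 * c': DEAD (y not in live set ['b'])
Stmt 6 'return b': KEEP (return); live-in = ['b']
Removed statement numbers: [1, 2, 3, 5]
Surviving IR:
  b = 8 + 9
  return b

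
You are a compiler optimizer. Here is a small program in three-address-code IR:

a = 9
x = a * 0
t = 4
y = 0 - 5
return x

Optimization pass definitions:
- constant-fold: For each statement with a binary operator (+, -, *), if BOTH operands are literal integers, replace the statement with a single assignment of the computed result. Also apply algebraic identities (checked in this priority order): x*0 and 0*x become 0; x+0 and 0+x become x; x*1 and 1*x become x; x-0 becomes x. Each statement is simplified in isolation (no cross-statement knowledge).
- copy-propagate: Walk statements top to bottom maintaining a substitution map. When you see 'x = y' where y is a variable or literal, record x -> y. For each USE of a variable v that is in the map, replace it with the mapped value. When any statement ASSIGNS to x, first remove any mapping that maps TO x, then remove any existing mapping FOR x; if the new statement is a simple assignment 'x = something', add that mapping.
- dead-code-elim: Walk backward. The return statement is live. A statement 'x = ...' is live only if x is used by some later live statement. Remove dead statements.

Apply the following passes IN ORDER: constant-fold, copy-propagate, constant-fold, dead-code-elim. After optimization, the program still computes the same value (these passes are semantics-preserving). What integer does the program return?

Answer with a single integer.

Initial IR:
  a = 9
  x = a * 0
  t = 4
  y = 0 - 5
  return x
After constant-fold (5 stmts):
  a = 9
  x = 0
  t = 4
  y = -5
  return x
After copy-propagate (5 stmts):
  a = 9
  x = 0
  t = 4
  y = -5
  return 0
After constant-fold (5 stmts):
  a = 9
  x = 0
  t = 4
  y = -5
  return 0
After dead-code-elim (1 stmts):
  return 0
Evaluate:
  a = 9  =>  a = 9
  x = a * 0  =>  x = 0
  t = 4  =>  t = 4
  y = 0 - 5  =>  y = -5
  return x = 0

Answer: 0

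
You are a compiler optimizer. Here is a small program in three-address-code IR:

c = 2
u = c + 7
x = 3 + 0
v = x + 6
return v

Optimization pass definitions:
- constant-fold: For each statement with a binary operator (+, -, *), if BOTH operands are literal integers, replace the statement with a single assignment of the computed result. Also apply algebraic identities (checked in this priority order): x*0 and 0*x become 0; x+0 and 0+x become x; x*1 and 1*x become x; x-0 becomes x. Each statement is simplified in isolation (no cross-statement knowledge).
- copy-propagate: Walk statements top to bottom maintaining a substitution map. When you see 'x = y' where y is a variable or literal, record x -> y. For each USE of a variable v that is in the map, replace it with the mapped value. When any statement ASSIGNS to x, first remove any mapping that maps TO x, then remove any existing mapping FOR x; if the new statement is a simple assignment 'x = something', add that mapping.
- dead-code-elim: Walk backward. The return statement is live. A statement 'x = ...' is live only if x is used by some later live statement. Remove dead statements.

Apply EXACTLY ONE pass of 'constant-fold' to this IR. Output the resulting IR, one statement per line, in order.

Answer: c = 2
u = c + 7
x = 3
v = x + 6
return v

Derivation:
Applying constant-fold statement-by-statement:
  [1] c = 2  (unchanged)
  [2] u = c + 7  (unchanged)
  [3] x = 3 + 0  -> x = 3
  [4] v = x + 6  (unchanged)
  [5] return v  (unchanged)
Result (5 stmts):
  c = 2
  u = c + 7
  x = 3
  v = x + 6
  return v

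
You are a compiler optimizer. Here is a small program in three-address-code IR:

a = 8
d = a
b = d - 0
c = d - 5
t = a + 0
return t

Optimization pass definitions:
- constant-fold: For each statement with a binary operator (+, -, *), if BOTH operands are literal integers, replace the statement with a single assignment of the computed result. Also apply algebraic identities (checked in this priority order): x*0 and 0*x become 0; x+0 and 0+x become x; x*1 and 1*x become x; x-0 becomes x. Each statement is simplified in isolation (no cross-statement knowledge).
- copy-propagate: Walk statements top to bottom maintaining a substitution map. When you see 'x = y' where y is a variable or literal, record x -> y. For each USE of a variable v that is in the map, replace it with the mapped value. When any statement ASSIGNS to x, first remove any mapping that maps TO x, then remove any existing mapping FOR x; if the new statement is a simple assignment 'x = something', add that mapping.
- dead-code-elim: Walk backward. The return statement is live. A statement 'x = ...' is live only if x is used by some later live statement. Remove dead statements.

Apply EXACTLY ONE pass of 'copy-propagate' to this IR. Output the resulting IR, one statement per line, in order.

Answer: a = 8
d = 8
b = 8 - 0
c = 8 - 5
t = 8 + 0
return t

Derivation:
Applying copy-propagate statement-by-statement:
  [1] a = 8  (unchanged)
  [2] d = a  -> d = 8
  [3] b = d - 0  -> b = 8 - 0
  [4] c = d - 5  -> c = 8 - 5
  [5] t = a + 0  -> t = 8 + 0
  [6] return t  (unchanged)
Result (6 stmts):
  a = 8
  d = 8
  b = 8 - 0
  c = 8 - 5
  t = 8 + 0
  return t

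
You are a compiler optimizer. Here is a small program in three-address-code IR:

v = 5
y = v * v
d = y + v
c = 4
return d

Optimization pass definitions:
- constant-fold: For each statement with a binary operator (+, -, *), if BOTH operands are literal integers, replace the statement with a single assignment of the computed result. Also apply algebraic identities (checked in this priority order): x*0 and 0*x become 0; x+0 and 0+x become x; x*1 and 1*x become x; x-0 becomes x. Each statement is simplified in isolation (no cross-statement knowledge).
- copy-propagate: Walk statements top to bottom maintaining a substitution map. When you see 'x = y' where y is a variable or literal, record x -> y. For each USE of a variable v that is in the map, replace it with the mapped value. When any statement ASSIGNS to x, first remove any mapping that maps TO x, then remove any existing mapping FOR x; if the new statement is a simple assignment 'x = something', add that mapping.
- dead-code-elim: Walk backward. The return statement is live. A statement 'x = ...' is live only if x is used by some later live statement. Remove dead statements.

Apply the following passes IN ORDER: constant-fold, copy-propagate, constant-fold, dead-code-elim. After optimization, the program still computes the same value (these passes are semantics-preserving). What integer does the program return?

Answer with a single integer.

Answer: 30

Derivation:
Initial IR:
  v = 5
  y = v * v
  d = y + v
  c = 4
  return d
After constant-fold (5 stmts):
  v = 5
  y = v * v
  d = y + v
  c = 4
  return d
After copy-propagate (5 stmts):
  v = 5
  y = 5 * 5
  d = y + 5
  c = 4
  return d
After constant-fold (5 stmts):
  v = 5
  y = 25
  d = y + 5
  c = 4
  return d
After dead-code-elim (3 stmts):
  y = 25
  d = y + 5
  return d
Evaluate:
  v = 5  =>  v = 5
  y = v * v  =>  y = 25
  d = y + v  =>  d = 30
  c = 4  =>  c = 4
  return d = 30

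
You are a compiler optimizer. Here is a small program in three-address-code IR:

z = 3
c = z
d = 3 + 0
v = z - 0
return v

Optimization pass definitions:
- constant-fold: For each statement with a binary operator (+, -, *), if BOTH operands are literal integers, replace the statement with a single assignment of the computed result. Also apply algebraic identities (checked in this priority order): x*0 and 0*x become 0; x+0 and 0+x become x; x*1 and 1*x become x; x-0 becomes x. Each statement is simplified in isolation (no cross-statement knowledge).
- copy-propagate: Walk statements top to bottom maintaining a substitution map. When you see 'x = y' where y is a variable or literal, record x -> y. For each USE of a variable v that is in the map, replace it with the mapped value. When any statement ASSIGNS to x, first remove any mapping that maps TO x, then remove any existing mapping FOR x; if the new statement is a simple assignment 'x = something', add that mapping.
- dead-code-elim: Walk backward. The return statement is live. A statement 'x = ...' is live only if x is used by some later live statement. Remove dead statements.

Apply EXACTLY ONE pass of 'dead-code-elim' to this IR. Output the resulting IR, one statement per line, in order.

Answer: z = 3
v = z - 0
return v

Derivation:
Applying dead-code-elim statement-by-statement:
  [5] return v  -> KEEP (return); live=['v']
  [4] v = z - 0  -> KEEP; live=['z']
  [3] d = 3 + 0  -> DEAD (d not live)
  [2] c = z  -> DEAD (c not live)
  [1] z = 3  -> KEEP; live=[]
Result (3 stmts):
  z = 3
  v = z - 0
  return v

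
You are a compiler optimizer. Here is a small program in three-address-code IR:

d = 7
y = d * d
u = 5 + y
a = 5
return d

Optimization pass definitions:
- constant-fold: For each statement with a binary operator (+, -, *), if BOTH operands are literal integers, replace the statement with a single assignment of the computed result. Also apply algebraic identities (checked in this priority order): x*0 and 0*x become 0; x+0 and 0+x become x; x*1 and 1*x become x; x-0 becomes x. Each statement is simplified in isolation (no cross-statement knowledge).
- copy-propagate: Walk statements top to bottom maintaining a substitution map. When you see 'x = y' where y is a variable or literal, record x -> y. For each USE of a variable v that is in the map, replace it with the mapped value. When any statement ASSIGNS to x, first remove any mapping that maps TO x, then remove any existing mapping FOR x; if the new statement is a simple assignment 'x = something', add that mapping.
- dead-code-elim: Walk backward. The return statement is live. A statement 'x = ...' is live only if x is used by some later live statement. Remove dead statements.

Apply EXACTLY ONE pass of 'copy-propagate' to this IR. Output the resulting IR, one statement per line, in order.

Applying copy-propagate statement-by-statement:
  [1] d = 7  (unchanged)
  [2] y = d * d  -> y = 7 * 7
  [3] u = 5 + y  (unchanged)
  [4] a = 5  (unchanged)
  [5] return d  -> return 7
Result (5 stmts):
  d = 7
  y = 7 * 7
  u = 5 + y
  a = 5
  return 7

Answer: d = 7
y = 7 * 7
u = 5 + y
a = 5
return 7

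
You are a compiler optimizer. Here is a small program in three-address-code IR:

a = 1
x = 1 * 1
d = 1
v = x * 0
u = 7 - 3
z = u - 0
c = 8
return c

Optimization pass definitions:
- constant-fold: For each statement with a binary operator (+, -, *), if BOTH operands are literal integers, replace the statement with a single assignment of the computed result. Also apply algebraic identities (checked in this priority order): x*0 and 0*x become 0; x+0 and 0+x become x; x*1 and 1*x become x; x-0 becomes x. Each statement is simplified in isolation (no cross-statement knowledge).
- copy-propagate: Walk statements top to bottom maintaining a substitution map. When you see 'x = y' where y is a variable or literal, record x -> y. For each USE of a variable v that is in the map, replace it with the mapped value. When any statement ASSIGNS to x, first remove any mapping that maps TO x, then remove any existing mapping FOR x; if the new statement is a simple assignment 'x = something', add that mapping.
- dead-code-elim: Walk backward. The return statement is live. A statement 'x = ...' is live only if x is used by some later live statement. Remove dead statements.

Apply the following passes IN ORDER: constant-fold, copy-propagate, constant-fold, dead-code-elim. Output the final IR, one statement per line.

Answer: return 8

Derivation:
Initial IR:
  a = 1
  x = 1 * 1
  d = 1
  v = x * 0
  u = 7 - 3
  z = u - 0
  c = 8
  return c
After constant-fold (8 stmts):
  a = 1
  x = 1
  d = 1
  v = 0
  u = 4
  z = u
  c = 8
  return c
After copy-propagate (8 stmts):
  a = 1
  x = 1
  d = 1
  v = 0
  u = 4
  z = 4
  c = 8
  return 8
After constant-fold (8 stmts):
  a = 1
  x = 1
  d = 1
  v = 0
  u = 4
  z = 4
  c = 8
  return 8
After dead-code-elim (1 stmts):
  return 8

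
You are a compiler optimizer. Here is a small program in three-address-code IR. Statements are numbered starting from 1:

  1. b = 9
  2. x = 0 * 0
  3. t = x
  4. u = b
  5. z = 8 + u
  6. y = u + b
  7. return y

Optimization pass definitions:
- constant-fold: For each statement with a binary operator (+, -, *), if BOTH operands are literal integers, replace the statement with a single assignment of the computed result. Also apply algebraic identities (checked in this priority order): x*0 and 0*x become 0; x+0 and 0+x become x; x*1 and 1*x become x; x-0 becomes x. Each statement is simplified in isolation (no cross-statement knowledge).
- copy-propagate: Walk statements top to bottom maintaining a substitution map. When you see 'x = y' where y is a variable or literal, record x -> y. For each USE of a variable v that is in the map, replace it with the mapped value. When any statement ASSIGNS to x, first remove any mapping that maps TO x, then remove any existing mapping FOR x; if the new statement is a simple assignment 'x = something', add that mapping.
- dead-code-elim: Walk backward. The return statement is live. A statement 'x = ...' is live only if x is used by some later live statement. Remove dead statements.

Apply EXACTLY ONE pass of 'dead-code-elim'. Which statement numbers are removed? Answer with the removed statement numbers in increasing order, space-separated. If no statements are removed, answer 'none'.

Backward liveness scan:
Stmt 1 'b = 9': KEEP (b is live); live-in = []
Stmt 2 'x = 0 * 0': DEAD (x not in live set ['b'])
Stmt 3 't = x': DEAD (t not in live set ['b'])
Stmt 4 'u = b': KEEP (u is live); live-in = ['b']
Stmt 5 'z = 8 + u': DEAD (z not in live set ['b', 'u'])
Stmt 6 'y = u + b': KEEP (y is live); live-in = ['b', 'u']
Stmt 7 'return y': KEEP (return); live-in = ['y']
Removed statement numbers: [2, 3, 5]
Surviving IR:
  b = 9
  u = b
  y = u + b
  return y

Answer: 2 3 5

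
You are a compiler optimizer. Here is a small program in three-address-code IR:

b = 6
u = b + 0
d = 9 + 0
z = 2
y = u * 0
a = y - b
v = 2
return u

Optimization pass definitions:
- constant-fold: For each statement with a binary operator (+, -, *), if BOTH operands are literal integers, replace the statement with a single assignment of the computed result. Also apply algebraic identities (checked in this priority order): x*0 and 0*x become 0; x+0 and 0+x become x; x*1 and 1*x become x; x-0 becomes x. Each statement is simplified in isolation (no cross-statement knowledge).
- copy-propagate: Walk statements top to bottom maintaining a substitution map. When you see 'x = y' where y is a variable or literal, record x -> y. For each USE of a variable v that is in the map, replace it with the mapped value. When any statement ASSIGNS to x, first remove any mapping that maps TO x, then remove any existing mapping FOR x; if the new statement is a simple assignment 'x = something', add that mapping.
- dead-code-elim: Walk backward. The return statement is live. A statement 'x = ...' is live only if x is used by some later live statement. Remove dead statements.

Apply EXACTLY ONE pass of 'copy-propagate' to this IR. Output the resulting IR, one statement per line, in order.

Applying copy-propagate statement-by-statement:
  [1] b = 6  (unchanged)
  [2] u = b + 0  -> u = 6 + 0
  [3] d = 9 + 0  (unchanged)
  [4] z = 2  (unchanged)
  [5] y = u * 0  (unchanged)
  [6] a = y - b  -> a = y - 6
  [7] v = 2  (unchanged)
  [8] return u  (unchanged)
Result (8 stmts):
  b = 6
  u = 6 + 0
  d = 9 + 0
  z = 2
  y = u * 0
  a = y - 6
  v = 2
  return u

Answer: b = 6
u = 6 + 0
d = 9 + 0
z = 2
y = u * 0
a = y - 6
v = 2
return u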